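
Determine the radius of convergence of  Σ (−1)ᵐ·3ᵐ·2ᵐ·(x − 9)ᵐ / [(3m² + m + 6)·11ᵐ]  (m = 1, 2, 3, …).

Ratio test: |a_{m+1}/a_m| = [(3m² + m + 6)/(3(m+1)² + (m+1) + 6)] · 3·2/11 → 6/11 as m → ∞.
Convergence for |x − 9| · 6/11 < 1, i.e. |x − 9| < 11/6. So R = 11/6.

R = 11/6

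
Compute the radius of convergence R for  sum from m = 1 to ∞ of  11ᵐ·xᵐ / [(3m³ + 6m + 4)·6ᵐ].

Apply the ratio test: |a_{m+1}| / |a_m| = [(3m³ + 6m + 4)/(3(m+1)³ + 6(m+1) + 4)] · 11/6, which tends to 11/6 as m → ∞.
Convergence for |x| · 11/6 < 1, i.e. |x| < 6/11. So R = 6/11.

R = 6/11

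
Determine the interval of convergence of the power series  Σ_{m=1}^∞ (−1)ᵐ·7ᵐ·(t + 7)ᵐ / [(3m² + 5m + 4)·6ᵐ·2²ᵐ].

[-73/7, -25/7]

Ratio test: |a_{m+1}/a_m| = [(3m² + 5m + 4)/(3(m+1)² + 5(m+1) + 4)] · 7/(6·4) → 7/24 as m → ∞.
Thus R = 1/(7/24) = 24/7.
When t = -25/7, the terms are on the order of 1/m², so the series converges absolutely by comparison with the p-series (p = 2 > 1).
Check t = -73/7: the series is dominated by a constant times Σ 1/m², which converges (p = 2 > 1).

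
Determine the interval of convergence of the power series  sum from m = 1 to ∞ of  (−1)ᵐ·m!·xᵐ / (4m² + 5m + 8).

The ratio of consecutive coefficients is (m+1) · (4m² + 5m + 8)/(4(m+1)² + 5(m+1) + 8) → ∞.
The terms grow without bound for any x ≠ 0, so R = 0 (convergence only at x = 0).

{0}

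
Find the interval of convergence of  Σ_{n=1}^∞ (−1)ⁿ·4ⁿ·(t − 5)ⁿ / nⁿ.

Root test: |a_n|^(1/n) = 4/n → 0.
Since the n-th root of |a_n| tends to 0, the series converges for all real t; R = ∞.

(−∞, ∞)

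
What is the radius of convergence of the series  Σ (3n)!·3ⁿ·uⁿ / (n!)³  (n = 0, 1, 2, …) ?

Apply the ratio test: |a_{n+1}| / |a_n| = (3n+1)·(3n+2)·(3n+3)/(n+1)³ · 3, which tends to 81 as n → ∞.
Thus R = 1/(81) = 1/81.

R = 1/81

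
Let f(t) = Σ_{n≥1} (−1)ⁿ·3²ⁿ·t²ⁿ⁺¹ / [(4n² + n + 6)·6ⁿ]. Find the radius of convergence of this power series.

R = √6/3

Apply the ratio test: |a_{n+1}| / |a_n| = [(4n² + n + 6)/(4(n+1)² + (n+1) + 6)] · 9/6, which tends to 3/2 as n → ∞.
Writing y = t², the series in y has radius 2/3, so |t| < √(2/3) and R = √6/3.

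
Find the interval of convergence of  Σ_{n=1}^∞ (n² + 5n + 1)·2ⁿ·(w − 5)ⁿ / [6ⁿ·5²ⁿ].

The ratio of consecutive coefficients is [((n+1)² + 5(n+1) + 1)/(n² + 5n + 1)] · 2/(6·25) → 1/75.
Thus R = 1/(1/75) = 75.
Endpoint w = 80: the terms do not tend to 0, so the series diverges.
When w = -70, the terms do not tend to 0, so the series diverges.

(-70, 80)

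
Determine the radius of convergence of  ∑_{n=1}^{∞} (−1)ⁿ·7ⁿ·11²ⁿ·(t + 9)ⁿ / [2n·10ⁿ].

R = 10/847

By the ratio test, |a_{n+1}/a_n| = [2n/2(n+1)] · 7·121/10 → 847/10.
Hence the series converges for |t + 9| < 1/(847/10) = 10/847, so the radius of convergence is 10/847.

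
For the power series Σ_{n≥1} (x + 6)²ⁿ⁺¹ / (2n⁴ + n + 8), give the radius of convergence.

R = 1

By the ratio test, |a_{n+1}/a_n| = (2n⁴ + n + 8)/(2(n+1)⁴ + (n+1) + 8) → 1.
Successive powers of (x + 6) differ by 2, so the series converges when |x + 6|² · 1 < 1, i.e. |x + 6| < √(1) = 1. So R = 1.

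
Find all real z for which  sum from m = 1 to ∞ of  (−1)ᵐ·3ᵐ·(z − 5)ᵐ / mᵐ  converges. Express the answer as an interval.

(−∞, ∞)

Applying the root test, |a_m|^(1/m) = 3/m → 0.
The limit is 0 for every z, so R = ∞.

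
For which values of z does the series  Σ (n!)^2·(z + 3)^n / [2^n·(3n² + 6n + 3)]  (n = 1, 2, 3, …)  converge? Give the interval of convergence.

Apply the ratio test: |a_{n+1}| / |a_n| = (n+1)² · 1/2 · (3n² + 6n + 3)/(3(n+1)² + 6(n+1) + 3), which tends to ∞ as n → ∞.
The terms grow without bound for any (z + 3) ≠ 0, so R = 0 (convergence only at z = -3).

{-3}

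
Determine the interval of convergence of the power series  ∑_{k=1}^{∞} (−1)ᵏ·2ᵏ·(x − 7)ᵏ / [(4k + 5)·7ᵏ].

Ratio test: |a_{k+1}/a_k| = [(4k + 5)/(4(k+1) + 5)] · 2/7 → 2/7 as k → ∞.
Thus R = 1/(2/7) = 7/2.
Check x = 21/2: convergence follows from the alternating series test (terms decrease monotonically to 0).
At x = 7/2: the terms are asymptotic to a nonzero constant times 1/k, so the series diverges by limit comparison with Σ 1/k.

(7/2, 21/2]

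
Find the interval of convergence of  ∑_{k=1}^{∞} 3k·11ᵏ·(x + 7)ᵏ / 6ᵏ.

Apply the ratio test: |a_{k+1}| / |a_k| = [3(k+1)/3k] · 11/6, which tends to 11/6 as k → ∞.
Convergence for |x + 7| · 11/6 < 1, i.e. |x + 7| < 6/11. So R = 6/11.
Check x = -71/11: the k-th term does not approach 0; divergence by the term test.
When x = -83/11, the terms do not tend to 0, so the series diverges.

(-83/11, -71/11)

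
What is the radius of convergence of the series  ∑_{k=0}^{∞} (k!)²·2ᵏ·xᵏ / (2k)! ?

Apply the ratio test: |a_{k+1}| / |a_k| = (k+1)²/[(2k+1)·(2k+2)] · 2, which tends to 1/2 as k → ∞.
Thus R = 1/(1/2) = 2.

R = 2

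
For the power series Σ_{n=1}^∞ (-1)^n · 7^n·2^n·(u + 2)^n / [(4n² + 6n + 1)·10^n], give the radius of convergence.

The ratio of consecutive coefficients is [(4n² + 6n + 1)/(4(n+1)² + 6(n+1) + 1)] · 7·2/10 → 7/5.
Convergence for |u + 2| · 7/5 < 1, i.e. |u + 2| < 5/7. So R = 5/7.

R = 5/7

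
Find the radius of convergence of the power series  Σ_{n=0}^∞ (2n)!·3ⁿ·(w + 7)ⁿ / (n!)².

By the ratio test, |a_{n+1}/a_n| = (2n+1)·(2n+2)/(n+1)² · 3 → 12.
Hence the series converges for |w + 7| < 1/(12) = 1/12, so the radius of convergence is 1/12.

R = 1/12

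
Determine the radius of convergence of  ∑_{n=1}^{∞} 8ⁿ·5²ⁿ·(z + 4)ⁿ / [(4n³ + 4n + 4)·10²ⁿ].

Apply the ratio test: |a_{n+1}| / |a_n| = [(4n³ + 4n + 4)/(4(n+1)³ + 4(n+1) + 4)] · 8·25/100, which tends to 2 as n → ∞.
Convergence for |z + 4| · 2 < 1, i.e. |z + 4| < 1/2. So R = 1/2.

R = 1/2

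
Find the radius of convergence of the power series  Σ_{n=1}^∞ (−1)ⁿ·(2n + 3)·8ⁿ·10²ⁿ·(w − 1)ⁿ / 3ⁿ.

Ratio test: |a_{n+1}/a_n| = [(2(n+1) + 3)/(2n + 3)] · 8·100/3 → 800/3 as n → ∞.
Convergence for |w − 1| · 800/3 < 1, i.e. |w − 1| < 3/800. So R = 3/800.

R = 3/800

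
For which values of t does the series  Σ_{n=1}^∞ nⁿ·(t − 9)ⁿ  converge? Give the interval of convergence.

{9}

Applying the root test, |a_n|^(1/n) = n → ∞.
The root grows without bound, so R = 0 (convergence only at t = 9).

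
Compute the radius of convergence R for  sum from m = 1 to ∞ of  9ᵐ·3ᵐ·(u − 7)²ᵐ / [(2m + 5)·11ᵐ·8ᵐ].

The ratio of consecutive coefficients is [(2m + 5)/(2(m+1) + 5)] · 9·3/(11·8) → 27/88.
Since the exponent of (u − 7) increases by 2 each term, convergence requires |u − 7|² < 88/27, hence R = 2√66/9.

R = 2√66/9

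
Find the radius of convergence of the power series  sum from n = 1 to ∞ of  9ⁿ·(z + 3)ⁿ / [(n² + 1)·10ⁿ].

By the ratio test, |a_{n+1}/a_n| = [(n² + 1)/((n+1)² + 1)] · 9/10 → 9/10.
Thus R = 1/(9/10) = 10/9.

R = 10/9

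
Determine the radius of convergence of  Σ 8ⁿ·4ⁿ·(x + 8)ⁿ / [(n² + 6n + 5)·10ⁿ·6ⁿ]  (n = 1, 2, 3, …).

Ratio test: |a_{n+1}/a_n| = [(n² + 6n + 5)/((n+1)² + 6(n+1) + 5)] · 8·4/(10·6) → 8/15 as n → ∞.
Thus R = 1/(8/15) = 15/8.

R = 15/8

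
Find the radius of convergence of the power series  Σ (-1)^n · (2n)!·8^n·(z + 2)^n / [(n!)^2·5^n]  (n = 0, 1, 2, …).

By the ratio test, |a_{n+1}/a_n| = (2n+1)·(2n+2)/(n+1)² · 8/5 → 32/5.
Convergence for |z + 2| · 32/5 < 1, i.e. |z + 2| < 5/32. So R = 5/32.

R = 5/32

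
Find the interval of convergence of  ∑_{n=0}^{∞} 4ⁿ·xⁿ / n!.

(−∞, ∞)

By the ratio test, |a_{n+1}/a_n| = 4 · 1/(n+1) → 0.
The ratio tends to 0 regardless of x, hence R = ∞.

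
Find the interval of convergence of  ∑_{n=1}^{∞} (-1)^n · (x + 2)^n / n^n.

(−∞, ∞)

Root test: |a_n|^(1/n) = 1/n → 0.
Since the n-th root of |a_n| tends to 0, the series converges for all real x; R = ∞.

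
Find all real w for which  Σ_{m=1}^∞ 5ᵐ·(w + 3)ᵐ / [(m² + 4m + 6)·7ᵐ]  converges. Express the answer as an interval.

Ratio test: |a_{m+1}/a_m| = [(m² + 4m + 6)/((m+1)² + 4(m+1) + 6)] · 5/7 → 5/7 as m → ∞.
The series converges when 5/7 · |w + 3| < 1, giving R = 7/5.
When w = -8/5, the series is dominated by a constant times Σ 1/m², which converges (p = 2 > 1).
Check w = -22/5: absolute convergence follows by limit comparison with Σ 1/m².

[-22/5, -8/5]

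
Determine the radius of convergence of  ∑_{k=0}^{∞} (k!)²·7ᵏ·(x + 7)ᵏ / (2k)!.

By the ratio test, |a_{k+1}/a_k| = (k+1)²/[(2k+1)·(2k+2)] · 7 → 7/4.
Convergence for |x + 7| · 7/4 < 1, i.e. |x + 7| < 4/7. So R = 4/7.

R = 4/7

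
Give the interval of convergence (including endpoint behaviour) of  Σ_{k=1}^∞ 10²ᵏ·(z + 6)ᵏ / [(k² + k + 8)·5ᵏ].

[-121/20, -119/20]

By the ratio test, |a_{k+1}/a_k| = [(k² + k + 8)/((k+1)² + (k+1) + 8)] · 100/5 → 20.
Convergence for |z + 6| · 20 < 1, i.e. |z + 6| < 1/20. So R = 1/20.
Endpoint z = -119/20: the terms are on the order of 1/k², so the series converges absolutely by comparison with the p-series (p = 2 > 1).
Endpoint z = -121/20: the terms are on the order of 1/k², so the series converges absolutely by comparison with the p-series (p = 2 > 1).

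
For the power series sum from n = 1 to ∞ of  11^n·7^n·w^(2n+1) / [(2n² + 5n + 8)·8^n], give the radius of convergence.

R = 2√154/77

The ratio of consecutive coefficients is [(2n² + 5n + 8)/(2(n+1)² + 5(n+1) + 8)] · 11·7/8 → 77/8.
Since the exponent of w increases by 2 each term, convergence requires |w|² < 8/77, hence R = 2√154/77.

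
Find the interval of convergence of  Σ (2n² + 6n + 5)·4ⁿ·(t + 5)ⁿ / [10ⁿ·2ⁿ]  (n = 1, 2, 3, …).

The ratio of consecutive coefficients is [(2(n+1)² + 6(n+1) + 5)/(2n² + 6n + 5)] · 4/(10·2) → 1/5.
Convergence for |t + 5| · 1/5 < 1, i.e. |t + 5| < 5. So R = 5.
At t = 0: the n-th term does not approach 0; divergence by the term test.
At t = -10: the terms do not tend to 0, so the series diverges.

(-10, 0)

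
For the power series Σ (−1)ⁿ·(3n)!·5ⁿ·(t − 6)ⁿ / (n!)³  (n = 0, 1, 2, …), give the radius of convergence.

R = 1/135

Apply the ratio test: |a_{n+1}| / |a_n| = (3n+1)·(3n+2)·(3n+3)/(n+1)³ · 5, which tends to 135 as n → ∞.
Thus R = 1/(135) = 1/135.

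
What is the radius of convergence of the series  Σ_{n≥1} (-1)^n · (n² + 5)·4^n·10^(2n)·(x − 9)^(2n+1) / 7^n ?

Ratio test: |a_{n+1}/a_n| = [((n+1)² + 5)/(n² + 5)] · 4·100/7 → 400/7 as n → ∞.
Since the exponent of (x − 9) increases by 2 each term, convergence requires |x − 9|² < 7/400, hence R = √7/20.

R = √7/20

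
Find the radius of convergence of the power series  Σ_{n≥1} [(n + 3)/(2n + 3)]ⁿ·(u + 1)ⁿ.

By the Cauchy root test, |a_n|^(1/n) = (n + 3)/(2n + 3) → 1/2.
The series converges when 1/2 · |u + 1| < 1, giving R = 2.

R = 2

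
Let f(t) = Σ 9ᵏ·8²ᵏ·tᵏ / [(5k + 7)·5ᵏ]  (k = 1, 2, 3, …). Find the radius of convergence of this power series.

By the ratio test, |a_{k+1}/a_k| = [(5k + 7)/(5(k+1) + 7)] · 9·64/5 → 576/5.
Hence the series converges for |t| < 1/(576/5) = 5/576, so the radius of convergence is 5/576.

R = 5/576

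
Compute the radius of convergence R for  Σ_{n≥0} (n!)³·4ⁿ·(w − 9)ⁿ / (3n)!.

R = 27/4

The ratio of consecutive coefficients is (n+1)³/[(3n+1)·(3n+2)·(3n+3)] · 4 → 4/27.
Convergence for |w − 9| · 4/27 < 1, i.e. |w − 9| < 27/4. So R = 27/4.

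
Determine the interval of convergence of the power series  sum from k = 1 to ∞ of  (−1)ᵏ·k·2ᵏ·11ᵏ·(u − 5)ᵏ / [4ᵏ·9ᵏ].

(37/11, 73/11)

The ratio of consecutive coefficients is [(k+1)/k] · 2·11/(4·9) → 11/18.
Hence the series converges for |u − 5| < 1/(11/18) = 18/11, so the radius of convergence is 18/11.
At u = 73/11: the terms have absolute value of order k, which does not tend to 0, so the series diverges by the divergence test.
Check u = 37/11: the k-th term does not approach 0; divergence by the term test.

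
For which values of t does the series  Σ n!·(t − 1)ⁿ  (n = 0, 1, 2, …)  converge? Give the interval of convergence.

{1}

Ratio test: |a_{n+1}/a_n| = (n+1) → ∞ as n → ∞.
The terms grow without bound for any (t − 1) ≠ 0, so R = 0 (convergence only at t = 1).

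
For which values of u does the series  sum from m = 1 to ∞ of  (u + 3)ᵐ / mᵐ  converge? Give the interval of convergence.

(−∞, ∞)

By the Cauchy root test, |a_m|^(1/m) = 1/m → 0.
The limit is 0 for every u, so R = ∞.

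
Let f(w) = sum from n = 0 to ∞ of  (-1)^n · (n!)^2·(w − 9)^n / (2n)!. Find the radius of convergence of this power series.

Ratio test: |a_{n+1}/a_n| = (n+1)²/[(2n+1)·(2n+2)] → 1/4 as n → ∞.
The series converges when 1/4 · |w − 9| < 1, giving R = 4.

R = 4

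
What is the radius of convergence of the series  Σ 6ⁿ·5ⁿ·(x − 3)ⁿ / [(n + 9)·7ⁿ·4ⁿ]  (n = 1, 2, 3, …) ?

Apply the ratio test: |a_{n+1}| / |a_n| = [(n + 9)/((n+1) + 9)] · 6·5/(7·4), which tends to 15/14 as n → ∞.
Thus R = 1/(15/14) = 14/15.

R = 14/15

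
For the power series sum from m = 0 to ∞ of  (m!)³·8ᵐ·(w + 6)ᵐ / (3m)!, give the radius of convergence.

R = 27/8

The ratio of consecutive coefficients is (m+1)³/[(3m+1)·(3m+2)·(3m+3)] · 8 → 8/27.
The series converges when 8/27 · |w + 6| < 1, giving R = 27/8.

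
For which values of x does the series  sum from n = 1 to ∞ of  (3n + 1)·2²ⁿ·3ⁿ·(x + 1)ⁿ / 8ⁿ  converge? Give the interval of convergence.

(-5/3, -1/3)

The ratio of consecutive coefficients is [(3(n+1) + 1)/(3n + 1)] · 4·3/8 → 3/2.
Hence the series converges for |x + 1| < 1/(3/2) = 2/3, so the radius of convergence is 2/3.
When x = -1/3, the n-th term does not approach 0; divergence by the term test.
Check x = -5/3: the terms do not tend to 0, so the series diverges.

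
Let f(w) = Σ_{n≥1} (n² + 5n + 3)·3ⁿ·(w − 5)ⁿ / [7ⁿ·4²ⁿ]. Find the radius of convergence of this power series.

R = 112/3

Ratio test: |a_{n+1}/a_n| = [((n+1)² + 5(n+1) + 3)/(n² + 5n + 3)] · 3/(7·16) → 3/112 as n → ∞.
Hence the series converges for |w − 5| < 1/(3/112) = 112/3, so the radius of convergence is 112/3.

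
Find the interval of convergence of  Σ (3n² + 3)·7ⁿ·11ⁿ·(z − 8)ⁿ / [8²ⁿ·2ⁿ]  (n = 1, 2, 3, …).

By the ratio test, |a_{n+1}/a_n| = [(3(n+1)² + 3)/(3n² + 3)] · 7·11/(64·2) → 77/128.
Thus R = 1/(77/128) = 128/77.
At z = 744/77: the terms do not tend to 0, so the series diverges.
Check z = 488/77: the terms do not tend to 0, so the series diverges.

(488/77, 744/77)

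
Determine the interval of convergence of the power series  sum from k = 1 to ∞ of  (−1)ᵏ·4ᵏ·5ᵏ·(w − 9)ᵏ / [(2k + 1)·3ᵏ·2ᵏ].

Ratio test: |a_{k+1}/a_k| = [(2k + 1)/(2(k+1) + 1)] · 4·5/(3·2) → 10/3 as k → ∞.
Convergence for |w − 9| · 10/3 < 1, i.e. |w − 9| < 3/10. So R = 3/10.
Endpoint w = 93/10: the terms alternate in sign and decrease monotonically to 0 in absolute value (size ~ c/k), so the alternating series test gives convergence.
Endpoint w = 87/10: the terms are asymptotic to a nonzero constant times 1/k, so the series diverges by limit comparison with Σ 1/k.

(87/10, 93/10]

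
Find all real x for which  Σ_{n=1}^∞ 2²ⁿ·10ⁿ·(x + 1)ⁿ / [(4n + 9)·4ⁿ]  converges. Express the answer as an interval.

By the ratio test, |a_{n+1}/a_n| = [(4n + 9)/(4(n+1) + 9)] · 4·10/4 → 10.
Thus R = 1/(10) = 1/10.
Check x = -9/10: the terms behave like c/n; limit comparison with the harmonic series gives divergence.
At x = -11/10: an alternating series whose terms decrease to 0 in absolute value, so it converges by the Leibniz criterion.

[-11/10, -9/10)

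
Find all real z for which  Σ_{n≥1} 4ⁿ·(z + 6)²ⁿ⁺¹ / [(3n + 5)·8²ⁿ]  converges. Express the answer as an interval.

Apply the ratio test: |a_{n+1}| / |a_n| = [(3n + 5)/(3(n+1) + 5)] · 4/64, which tends to 1/16 as n → ∞.
Since the exponent of (z + 6) increases by 2 each term, convergence requires |z + 6|² < 16, hence R = 4.
At z = -2: comparison with the harmonic series Σ 1/n shows the series diverges.
At z = -10: the terms are asymptotic to a nonzero constant times 1/n, so the series diverges by limit comparison with Σ 1/n.

(-10, -2)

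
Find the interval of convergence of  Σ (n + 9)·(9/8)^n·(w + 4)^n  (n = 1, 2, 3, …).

Apply the ratio test: |a_{n+1}| / |a_n| = [((n+1) + 9)/(n + 9)] · 9/8, which tends to 9/8 as n → ∞.
The series converges when 9/8 · |w + 4| < 1, giving R = 8/9.
Check w = -28/9: the terms have absolute value of order n, which does not tend to 0, so the series diverges by the divergence test.
At w = -44/9: the terms do not tend to 0, so the series diverges.

(-44/9, -28/9)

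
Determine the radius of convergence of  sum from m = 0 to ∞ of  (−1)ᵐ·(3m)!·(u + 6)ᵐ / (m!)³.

R = 1/27

Ratio test: |a_{m+1}/a_m| = (3m+1)·(3m+2)·(3m+3)/(m+1)³ → 27 as m → ∞.
Convergence for |u + 6| · 27 < 1, i.e. |u + 6| < 1/27. So R = 1/27.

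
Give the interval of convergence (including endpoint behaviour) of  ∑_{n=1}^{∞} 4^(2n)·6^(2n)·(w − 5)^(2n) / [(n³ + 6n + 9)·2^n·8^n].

Apply the ratio test: |a_{n+1}| / |a_n| = [(n³ + 6n + 9)/((n+1)³ + 6(n+1) + 9)] · 16·36/(2·8), which tends to 36 as n → ∞.
Successive powers of (w − 5) differ by 2, so the series converges when |w − 5|² · 36 < 1, i.e. |w − 5| < √(1/36) = 1/6. So R = 1/6.
At w = 31/6: the terms are on the order of 1/n³, so the series converges absolutely by comparison with the p-series (p = 3 > 1).
Endpoint w = 29/6: the series is dominated by a constant times Σ 1/n³, which converges (p = 3 > 1).

[29/6, 31/6]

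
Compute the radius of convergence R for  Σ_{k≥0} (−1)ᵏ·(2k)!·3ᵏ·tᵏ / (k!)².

Ratio test: |a_{k+1}/a_k| = (2k+1)·(2k+2)/(k+1)² · 3 → 12 as k → ∞.
The series converges when 12 · |t| < 1, giving R = 1/12.

R = 1/12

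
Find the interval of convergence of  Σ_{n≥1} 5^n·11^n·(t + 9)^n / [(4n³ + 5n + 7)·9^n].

Apply the ratio test: |a_{n+1}| / |a_n| = [(4n³ + 5n + 7)/(4(n+1)³ + 5(n+1) + 7)] · 5·11/9, which tends to 55/9 as n → ∞.
The series converges when 55/9 · |t + 9| < 1, giving R = 9/55.
Check t = -486/55: absolute convergence follows by limit comparison with Σ 1/n³.
When t = -504/55, the terms are on the order of 1/n³, so the series converges absolutely by comparison with the p-series (p = 3 > 1).

[-504/55, -486/55]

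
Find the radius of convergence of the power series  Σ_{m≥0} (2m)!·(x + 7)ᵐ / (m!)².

Apply the ratio test: |a_{m+1}| / |a_m| = (2m+1)·(2m+2)/(m+1)², which tends to 4 as m → ∞.
The series converges when 4 · |x + 7| < 1, giving R = 1/4.

R = 1/4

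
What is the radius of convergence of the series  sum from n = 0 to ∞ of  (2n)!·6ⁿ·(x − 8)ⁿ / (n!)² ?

R = 1/24

By the ratio test, |a_{n+1}/a_n| = (2n+1)·(2n+2)/(n+1)² · 6 → 24.
Thus R = 1/(24) = 1/24.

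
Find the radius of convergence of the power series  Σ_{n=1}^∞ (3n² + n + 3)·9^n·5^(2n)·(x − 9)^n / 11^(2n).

Ratio test: |a_{n+1}/a_n| = [(3(n+1)² + (n+1) + 3)/(3n² + n + 3)] · 9·25/121 → 225/121 as n → ∞.
Convergence for |x − 9| · 225/121 < 1, i.e. |x − 9| < 121/225. So R = 121/225.

R = 121/225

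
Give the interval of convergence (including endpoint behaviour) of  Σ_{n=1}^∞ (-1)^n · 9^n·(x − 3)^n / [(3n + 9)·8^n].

By the ratio test, |a_{n+1}/a_n| = [(3n + 9)/(3(n+1) + 9)] · 9/8 → 9/8.
Thus R = 1/(9/8) = 8/9.
When x = 35/9, the terms alternate in sign and decrease monotonically to 0 in absolute value (size ~ c/n), so the alternating series test gives convergence.
Endpoint x = 19/9: the terms behave like c/n; limit comparison with the harmonic series gives divergence.

(19/9, 35/9]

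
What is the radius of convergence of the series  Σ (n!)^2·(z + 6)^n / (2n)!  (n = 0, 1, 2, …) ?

By the ratio test, |a_{n+1}/a_n| = (n+1)²/[(2n+1)·(2n+2)] → 1/4.
Thus R = 1/(1/4) = 4.

R = 4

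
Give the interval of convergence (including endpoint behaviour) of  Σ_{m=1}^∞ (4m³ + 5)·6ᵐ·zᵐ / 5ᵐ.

The ratio of consecutive coefficients is [(4(m+1)³ + 5)/(4m³ + 5)] · 6/5 → 6/5.
Thus R = 1/(6/5) = 5/6.
At z = 5/6: the terms do not tend to 0, so the series diverges.
Endpoint z = -5/6: the terms do not tend to 0, so the series diverges.

(-5/6, 5/6)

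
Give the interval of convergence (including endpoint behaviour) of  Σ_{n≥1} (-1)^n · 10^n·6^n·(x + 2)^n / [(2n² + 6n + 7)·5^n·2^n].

[-13/6, -11/6]

Apply the ratio test: |a_{n+1}| / |a_n| = [(2n² + 6n + 7)/(2(n+1)² + 6(n+1) + 7)] · 10·6/(5·2), which tends to 6 as n → ∞.
Hence the series converges for |x + 2| < 1/(6) = 1/6, so the radius of convergence is 1/6.
Endpoint x = -11/6: absolute convergence follows by limit comparison with Σ 1/n².
When x = -13/6, absolute convergence follows by limit comparison with Σ 1/n².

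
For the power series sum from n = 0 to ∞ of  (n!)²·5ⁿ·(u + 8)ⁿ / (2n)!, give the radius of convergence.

By the ratio test, |a_{n+1}/a_n| = (n+1)²/[(2n+1)·(2n+2)] · 5 → 5/4.
Thus R = 1/(5/4) = 4/5.

R = 4/5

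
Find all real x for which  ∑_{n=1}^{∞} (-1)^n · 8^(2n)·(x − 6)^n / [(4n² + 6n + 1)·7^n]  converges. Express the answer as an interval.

[377/64, 391/64]

Ratio test: |a_{n+1}/a_n| = [(4n² + 6n + 1)/(4(n+1)² + 6(n+1) + 1)] · 64/7 → 64/7 as n → ∞.
Hence the series converges for |x − 6| < 1/(64/7) = 7/64, so the radius of convergence is 7/64.
When x = 391/64, the series is dominated by a constant times Σ 1/n², which converges (p = 2 > 1).
At x = 377/64: the series is dominated by a constant times Σ 1/n², which converges (p = 2 > 1).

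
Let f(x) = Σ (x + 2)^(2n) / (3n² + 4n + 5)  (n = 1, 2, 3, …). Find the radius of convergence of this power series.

By the ratio test, |a_{n+1}/a_n| = (3n² + 4n + 5)/(3(n+1)² + 4(n+1) + 5) → 1.
Successive powers of (x + 2) differ by 2, so the series converges when |x + 2|² · 1 < 1, i.e. |x + 2| < √(1) = 1. So R = 1.

R = 1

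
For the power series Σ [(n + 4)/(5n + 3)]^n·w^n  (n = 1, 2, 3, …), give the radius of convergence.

R = 5

Root test: |a_n|^(1/n) = (n + 4)/(5n + 3) → 1/5.
Convergence for |w| · 1/5 < 1, i.e. |w| < 5. So R = 5.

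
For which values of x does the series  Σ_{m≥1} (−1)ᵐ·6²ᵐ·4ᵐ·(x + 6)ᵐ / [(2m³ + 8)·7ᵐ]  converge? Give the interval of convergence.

[-871/144, -857/144]

Ratio test: |a_{m+1}/a_m| = [(2m³ + 8)/(2(m+1)³ + 8)] · 36·4/7 → 144/7 as m → ∞.
Convergence for |x + 6| · 144/7 < 1, i.e. |x + 6| < 7/144. So R = 7/144.
Check x = -857/144: the series is dominated by a constant times Σ 1/m³, which converges (p = 3 > 1).
At x = -871/144: absolute convergence follows by limit comparison with Σ 1/m³.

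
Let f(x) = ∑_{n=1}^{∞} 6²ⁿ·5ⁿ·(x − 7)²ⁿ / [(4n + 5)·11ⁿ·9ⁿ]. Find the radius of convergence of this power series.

By the ratio test, |a_{n+1}/a_n| = [(4n + 5)/(4(n+1) + 5)] · 36·5/(11·9) → 20/11.
Successive powers of (x − 7) differ by 2, so the series converges when |x − 7|² · 20/11 < 1, i.e. |x − 7| < √(11/20). So R = √55/10.

R = √55/10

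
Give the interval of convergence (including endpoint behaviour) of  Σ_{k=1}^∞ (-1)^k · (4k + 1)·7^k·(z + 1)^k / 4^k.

(-11/7, -3/7)

Ratio test: |a_{k+1}/a_k| = [(4(k+1) + 1)/(4k + 1)] · 7/4 → 7/4 as k → ∞.
Hence the series converges for |z + 1| < 1/(7/4) = 4/7, so the radius of convergence is 4/7.
Check z = -3/7: the terms do not tend to 0, so the series diverges.
At z = -11/7: the k-th term does not approach 0; divergence by the term test.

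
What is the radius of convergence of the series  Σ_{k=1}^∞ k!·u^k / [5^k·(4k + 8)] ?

R = 0

The ratio of consecutive coefficients is (k+1) · 1/5 · (4k + 8)/(4(k+1) + 8) → ∞.
Since the ratio → ∞, the series diverges for every u ≠ 0, and R = 0.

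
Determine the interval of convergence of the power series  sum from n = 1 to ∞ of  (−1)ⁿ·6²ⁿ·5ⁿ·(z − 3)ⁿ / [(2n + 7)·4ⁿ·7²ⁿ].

(86/45, 184/45]

By the ratio test, |a_{n+1}/a_n| = [(2n + 7)/(2(n+1) + 7)] · 36·5/(4·49) → 45/49.
Thus R = 1/(45/49) = 49/45.
Check z = 184/45: an alternating series whose terms decrease to 0 in absolute value, so it converges by the Leibniz criterion.
Check z = 86/45: the terms behave like c/n; limit comparison with the harmonic series gives divergence.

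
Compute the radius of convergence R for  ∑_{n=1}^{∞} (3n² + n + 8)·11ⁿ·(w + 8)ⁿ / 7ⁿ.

Ratio test: |a_{n+1}/a_n| = [(3(n+1)² + (n+1) + 8)/(3n² + n + 8)] · 11/7 → 11/7 as n → ∞.
Convergence for |w + 8| · 11/7 < 1, i.e. |w + 8| < 7/11. So R = 7/11.

R = 7/11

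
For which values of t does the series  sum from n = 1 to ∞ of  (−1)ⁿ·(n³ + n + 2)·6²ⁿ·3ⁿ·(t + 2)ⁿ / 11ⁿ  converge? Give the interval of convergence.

(-227/108, -205/108)

By the ratio test, |a_{n+1}/a_n| = [((n+1)³ + (n+1) + 2)/(n³ + n + 2)] · 36·3/11 → 108/11.
Convergence for |t + 2| · 108/11 < 1, i.e. |t + 2| < 11/108. So R = 11/108.
Endpoint t = -205/108: the n-th term does not approach 0; divergence by the term test.
When t = -227/108, the terms have absolute value of order n³, which does not tend to 0, so the series diverges by the divergence test.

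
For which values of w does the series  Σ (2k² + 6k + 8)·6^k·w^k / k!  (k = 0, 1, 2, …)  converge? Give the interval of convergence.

(−∞, ∞)

By the ratio test, |a_{k+1}/a_k| = (2(k+1)² + 6(k+1) + 8)/(2k² + 6k + 8) · 6 · 1/(k+1) → 0.
Since the limit is 0 < 1 for every w, the series converges on all of ℝ and R = ∞.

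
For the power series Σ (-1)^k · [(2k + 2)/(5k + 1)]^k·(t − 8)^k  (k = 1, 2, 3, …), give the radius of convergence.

Applying the root test, |a_k|^(1/k) = (2k + 2)/(5k + 1) → 2/5.
Hence the series converges for |t − 8| < 1/(2/5) = 5/2, so the radius of convergence is 5/2.

R = 5/2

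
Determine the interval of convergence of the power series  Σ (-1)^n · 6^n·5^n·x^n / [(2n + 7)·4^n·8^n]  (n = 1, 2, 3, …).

The ratio of consecutive coefficients is [(2n + 7)/(2(n+1) + 7)] · 6·5/(4·8) → 15/16.
Convergence for |x| · 15/16 < 1, i.e. |x| < 16/15. So R = 16/15.
Endpoint x = 16/15: the terms alternate in sign and decrease monotonically to 0 in absolute value (size ~ c/n), so the alternating series test gives convergence.
Check x = -16/15: the terms behave like c/n; limit comparison with the harmonic series gives divergence.

(-16/15, 16/15]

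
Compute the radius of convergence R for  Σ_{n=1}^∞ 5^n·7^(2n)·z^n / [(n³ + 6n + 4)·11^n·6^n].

The ratio of consecutive coefficients is [(n³ + 6n + 4)/((n+1)³ + 6(n+1) + 4)] · 5·49/(11·6) → 245/66.
The series converges when 245/66 · |z| < 1, giving R = 66/245.

R = 66/245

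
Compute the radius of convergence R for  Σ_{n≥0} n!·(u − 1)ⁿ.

By the ratio test, |a_{n+1}/a_n| = (n+1) → ∞.
Since the ratio → ∞, the series diverges for every u ≠ 1, and R = 0.

R = 0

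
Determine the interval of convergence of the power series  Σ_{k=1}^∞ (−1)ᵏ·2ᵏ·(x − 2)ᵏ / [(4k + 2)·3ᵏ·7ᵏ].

Apply the ratio test: |a_{k+1}| / |a_k| = [(4k + 2)/(4(k+1) + 2)] · 2/(3·7), which tends to 2/21 as k → ∞.
The series converges when 2/21 · |x − 2| < 1, giving R = 21/2.
Check x = 25/2: convergence follows from the alternating series test (terms decrease monotonically to 0).
When x = -17/2, comparison with the harmonic series Σ 1/k shows the series diverges.

(-17/2, 25/2]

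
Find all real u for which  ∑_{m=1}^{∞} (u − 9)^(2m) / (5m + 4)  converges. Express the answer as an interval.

(8, 10)

The ratio of consecutive coefficients is (5m + 4)/(5(m+1) + 4) → 1.
Since the exponent of (u − 9) increases by 2 each term, convergence requires |u − 9|² < 1, hence R = 1.
When u = 10, the terms behave like c/m; limit comparison with the harmonic series gives divergence.
Endpoint u = 8: the terms are asymptotic to a nonzero constant times 1/m, so the series diverges by limit comparison with Σ 1/m.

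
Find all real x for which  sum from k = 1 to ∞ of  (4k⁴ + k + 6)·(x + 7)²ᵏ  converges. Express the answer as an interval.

(-8, -6)

Apply the ratio test: |a_{k+1}| / |a_k| = (4(k+1)⁴ + (k+1) + 6)/(4k⁴ + k + 6), which tends to 1 as k → ∞.
Writing y = (x + 7)², the series in y has radius 1, so |x + 7| < √(1) = 1 and R = 1.
Endpoint x = -6: the terms have absolute value of order k⁴, which does not tend to 0, so the series diverges by the divergence test.
Check x = -8: the terms do not tend to 0, so the series diverges.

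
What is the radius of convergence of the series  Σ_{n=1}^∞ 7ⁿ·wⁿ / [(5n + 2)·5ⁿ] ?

R = 5/7

The ratio of consecutive coefficients is [(5n + 2)/(5(n+1) + 2)] · 7/5 → 7/5.
Thus R = 1/(7/5) = 5/7.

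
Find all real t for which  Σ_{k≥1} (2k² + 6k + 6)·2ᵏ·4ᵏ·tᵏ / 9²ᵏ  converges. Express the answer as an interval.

(-81/8, 81/8)

By the ratio test, |a_{k+1}/a_k| = [(2(k+1)² + 6(k+1) + 6)/(2k² + 6k + 6)] · 2·4/81 → 8/81.
The series converges when 8/81 · |t| < 1, giving R = 81/8.
When t = 81/8, the terms have absolute value of order k², which does not tend to 0, so the series diverges by the divergence test.
At t = -81/8: the terms do not tend to 0, so the series diverges.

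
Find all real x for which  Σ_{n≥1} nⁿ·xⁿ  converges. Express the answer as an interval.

{0}

By the Cauchy root test, |a_n|^(1/n) = n → ∞.
Since the n-th root of |a_n| is unbounded, the series converges only at x = 0; R = 0.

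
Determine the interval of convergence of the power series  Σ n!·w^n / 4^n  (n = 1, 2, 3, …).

By the ratio test, |a_{n+1}/a_n| = (n+1) · 1/4 → ∞.
The terms grow without bound for any w ≠ 0, so R = 0 (convergence only at w = 0).

{0}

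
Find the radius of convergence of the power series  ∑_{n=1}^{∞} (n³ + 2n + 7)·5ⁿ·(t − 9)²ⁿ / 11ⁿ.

The ratio of consecutive coefficients is [((n+1)³ + 2(n+1) + 7)/(n³ + 2n + 7)] · 5/11 → 5/11.
Writing y = (t − 9)², the series in y has radius 11/5, so |t − 9| < √(11/5) and R = √55/5.

R = √55/5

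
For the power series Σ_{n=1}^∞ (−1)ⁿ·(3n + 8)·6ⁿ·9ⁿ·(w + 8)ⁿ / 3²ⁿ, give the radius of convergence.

By the ratio test, |a_{n+1}/a_n| = [(3(n+1) + 8)/(3n + 8)] · 6·9/9 → 6.
Hence the series converges for |w + 8| < 1/(6) = 1/6, so the radius of convergence is 1/6.

R = 1/6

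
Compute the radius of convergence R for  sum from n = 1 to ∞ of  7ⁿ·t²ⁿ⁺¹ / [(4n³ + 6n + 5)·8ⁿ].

Ratio test: |a_{n+1}/a_n| = [(4n³ + 6n + 5)/(4(n+1)³ + 6(n+1) + 5)] · 7/8 → 7/8 as n → ∞.
Writing y = t², the series in y has radius 8/7, so |t| < √(8/7) and R = 2√14/7.

R = 2√14/7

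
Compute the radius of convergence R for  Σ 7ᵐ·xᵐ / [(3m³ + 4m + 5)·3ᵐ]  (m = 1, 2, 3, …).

R = 3/7

By the ratio test, |a_{m+1}/a_m| = [(3m³ + 4m + 5)/(3(m+1)³ + 4(m+1) + 5)] · 7/3 → 7/3.
Convergence for |x| · 7/3 < 1, i.e. |x| < 3/7. So R = 3/7.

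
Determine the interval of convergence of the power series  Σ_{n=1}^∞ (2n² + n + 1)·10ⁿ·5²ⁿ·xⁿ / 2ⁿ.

(-1/125, 1/125)

By the ratio test, |a_{n+1}/a_n| = [(2(n+1)² + (n+1) + 1)/(2n² + n + 1)] · 10·25/2 → 125.
The series converges when 125 · |x| < 1, giving R = 1/125.
Check x = 1/125: the terms have absolute value of order n², which does not tend to 0, so the series diverges by the divergence test.
Check x = -1/125: the terms have absolute value of order n², which does not tend to 0, so the series diverges by the divergence test.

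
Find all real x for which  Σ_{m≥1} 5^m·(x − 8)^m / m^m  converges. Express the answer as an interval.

(−∞, ∞)

By the Cauchy root test, |a_m|^(1/m) = 5/m → 0.
The limit is 0 for every x, so R = ∞.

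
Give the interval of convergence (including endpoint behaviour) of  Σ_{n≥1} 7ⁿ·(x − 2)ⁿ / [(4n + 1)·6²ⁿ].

Ratio test: |a_{n+1}/a_n| = [(4n + 1)/(4(n+1) + 1)] · 7/36 → 7/36 as n → ∞.
Thus R = 1/(7/36) = 36/7.
At x = 50/7: comparison with the harmonic series Σ 1/n shows the series diverges.
Check x = -22/7: convergence follows from the alternating series test (terms decrease monotonically to 0).

[-22/7, 50/7)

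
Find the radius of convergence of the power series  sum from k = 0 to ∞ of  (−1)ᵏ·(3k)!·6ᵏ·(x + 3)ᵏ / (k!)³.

R = 1/162

Apply the ratio test: |a_{k+1}| / |a_k| = (3k+1)·(3k+2)·(3k+3)/(k+1)³ · 6, which tends to 162 as k → ∞.
Convergence for |x + 3| · 162 < 1, i.e. |x + 3| < 1/162. So R = 1/162.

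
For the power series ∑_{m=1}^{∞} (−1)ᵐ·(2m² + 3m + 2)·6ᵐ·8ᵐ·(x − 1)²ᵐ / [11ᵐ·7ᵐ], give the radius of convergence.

The ratio of consecutive coefficients is [(2(m+1)² + 3(m+1) + 2)/(2m² + 3m + 2)] · 6·8/(11·7) → 48/77.
Since the exponent of (x − 1) increases by 2 each term, convergence requires |x − 1|² < 77/48, hence R = √231/12.

R = √231/12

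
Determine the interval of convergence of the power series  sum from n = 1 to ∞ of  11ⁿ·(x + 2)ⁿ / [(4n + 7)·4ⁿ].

[-26/11, -18/11)

By the ratio test, |a_{n+1}/a_n| = [(4n + 7)/(4(n+1) + 7)] · 11/4 → 11/4.
The series converges when 11/4 · |x + 2| < 1, giving R = 4/11.
Check x = -18/11: the terms behave like c/n; limit comparison with the harmonic series gives divergence.
At x = -26/11: the terms alternate in sign and decrease monotonically to 0 in absolute value (size ~ c/n), so the alternating series test gives convergence.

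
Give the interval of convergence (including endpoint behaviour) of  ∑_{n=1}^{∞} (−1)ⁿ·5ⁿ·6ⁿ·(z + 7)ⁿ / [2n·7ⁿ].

(-217/30, -203/30]

By the ratio test, |a_{n+1}/a_n| = [2n/2(n+1)] · 5·6/7 → 30/7.
Hence the series converges for |z + 7| < 1/(30/7) = 7/30, so the radius of convergence is 7/30.
Endpoint z = -203/30: the terms alternate in sign and decrease monotonically to 0 in absolute value (size ~ c/n), so the alternating series test gives convergence.
When z = -217/30, comparison with the harmonic series Σ 1/n shows the series diverges.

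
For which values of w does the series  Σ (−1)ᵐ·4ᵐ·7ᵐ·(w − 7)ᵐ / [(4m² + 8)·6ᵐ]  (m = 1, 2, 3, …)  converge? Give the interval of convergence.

Ratio test: |a_{m+1}/a_m| = [(4m² + 8)/(4(m+1)² + 8)] · 4·7/6 → 14/3 as m → ∞.
Convergence for |w − 7| · 14/3 < 1, i.e. |w − 7| < 3/14. So R = 3/14.
When w = 101/14, the terms are on the order of 1/m², so the series converges absolutely by comparison with the p-series (p = 2 > 1).
When w = 95/14, the series is dominated by a constant times Σ 1/m², which converges (p = 2 > 1).

[95/14, 101/14]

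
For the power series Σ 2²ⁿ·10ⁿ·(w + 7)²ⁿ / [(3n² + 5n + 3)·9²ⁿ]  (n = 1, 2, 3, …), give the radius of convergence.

R = 9√10/20

Ratio test: |a_{n+1}/a_n| = [(3n² + 5n + 3)/(3(n+1)² + 5(n+1) + 3)] · 4·10/81 → 40/81 as n → ∞.
Successive powers of (w + 7) differ by 2, so the series converges when |w + 7|² · 40/81 < 1, i.e. |w + 7| < √(81/40). So R = 9√10/20.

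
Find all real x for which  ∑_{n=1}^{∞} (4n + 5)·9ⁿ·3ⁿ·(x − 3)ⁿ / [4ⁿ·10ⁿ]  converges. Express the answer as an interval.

(41/27, 121/27)

By the ratio test, |a_{n+1}/a_n| = [(4(n+1) + 5)/(4n + 5)] · 9·3/(4·10) → 27/40.
Hence the series converges for |x − 3| < 1/(27/40) = 40/27, so the radius of convergence is 40/27.
Endpoint x = 121/27: the n-th term does not approach 0; divergence by the term test.
At x = 41/27: the terms do not tend to 0, so the series diverges.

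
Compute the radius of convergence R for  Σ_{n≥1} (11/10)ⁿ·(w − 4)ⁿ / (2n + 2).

The ratio of consecutive coefficients is [(2n + 2)/(2(n+1) + 2)] · 11/10 → 11/10.
Convergence for |w − 4| · 11/10 < 1, i.e. |w − 4| < 10/11. So R = 10/11.

R = 10/11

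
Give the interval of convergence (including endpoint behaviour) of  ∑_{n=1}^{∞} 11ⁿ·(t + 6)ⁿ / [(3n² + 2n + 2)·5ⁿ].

Ratio test: |a_{n+1}/a_n| = [(3n² + 2n + 2)/(3(n+1)² + 2(n+1) + 2)] · 11/5 → 11/5 as n → ∞.
Convergence for |t + 6| · 11/5 < 1, i.e. |t + 6| < 5/11. So R = 5/11.
Endpoint t = -61/11: the terms are on the order of 1/n², so the series converges absolutely by comparison with the p-series (p = 2 > 1).
Check t = -71/11: absolute convergence follows by limit comparison with Σ 1/n².

[-71/11, -61/11]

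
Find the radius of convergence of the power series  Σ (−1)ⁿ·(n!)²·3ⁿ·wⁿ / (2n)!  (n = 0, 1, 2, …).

R = 4/3

The ratio of consecutive coefficients is (n+1)²/[(2n+1)·(2n+2)] · 3 → 3/4.
Thus R = 1/(3/4) = 4/3.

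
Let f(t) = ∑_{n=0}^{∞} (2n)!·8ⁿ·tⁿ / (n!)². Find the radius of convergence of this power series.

By the ratio test, |a_{n+1}/a_n| = (2n+1)·(2n+2)/(n+1)² · 8 → 32.
The series converges when 32 · |t| < 1, giving R = 1/32.

R = 1/32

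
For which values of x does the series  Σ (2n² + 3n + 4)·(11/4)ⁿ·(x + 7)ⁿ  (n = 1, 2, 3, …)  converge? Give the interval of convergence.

The ratio of consecutive coefficients is [(2(n+1)² + 3(n+1) + 4)/(2n² + 3n + 4)] · 11/4 → 11/4.
Hence the series converges for |x + 7| < 1/(11/4) = 4/11, so the radius of convergence is 4/11.
Check x = -73/11: the n-th term does not approach 0; divergence by the term test.
When x = -81/11, the n-th term does not approach 0; divergence by the term test.

(-81/11, -73/11)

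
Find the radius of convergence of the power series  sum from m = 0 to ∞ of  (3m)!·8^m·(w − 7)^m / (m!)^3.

R = 1/216

Apply the ratio test: |a_{m+1}| / |a_m| = (3m+1)·(3m+2)·(3m+3)/(m+1)³ · 8, which tends to 216 as m → ∞.
The series converges when 216 · |w − 7| < 1, giving R = 1/216.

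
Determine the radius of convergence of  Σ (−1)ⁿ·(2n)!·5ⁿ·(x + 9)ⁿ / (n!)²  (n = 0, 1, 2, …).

R = 1/20

Apply the ratio test: |a_{n+1}| / |a_n| = (2n+1)·(2n+2)/(n+1)² · 5, which tends to 20 as n → ∞.
Convergence for |x + 9| · 20 < 1, i.e. |x + 9| < 1/20. So R = 1/20.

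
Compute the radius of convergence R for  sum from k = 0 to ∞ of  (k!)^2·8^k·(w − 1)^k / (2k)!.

R = 1/2

Apply the ratio test: |a_{k+1}| / |a_k| = (k+1)²/[(2k+1)·(2k+2)] · 8, which tends to 2 as k → ∞.
The series converges when 2 · |w − 1| < 1, giving R = 1/2.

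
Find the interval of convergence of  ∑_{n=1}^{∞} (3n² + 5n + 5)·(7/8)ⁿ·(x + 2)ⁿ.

By the ratio test, |a_{n+1}/a_n| = [(3(n+1)² + 5(n+1) + 5)/(3n² + 5n + 5)] · 7/8 → 7/8.
Convergence for |x + 2| · 7/8 < 1, i.e. |x + 2| < 8/7. So R = 8/7.
At x = -6/7: the terms do not tend to 0, so the series diverges.
When x = -22/7, the terms do not tend to 0, so the series diverges.

(-22/7, -6/7)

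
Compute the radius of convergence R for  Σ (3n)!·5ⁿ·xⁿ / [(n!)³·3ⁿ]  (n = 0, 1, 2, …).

R = 1/45

By the ratio test, |a_{n+1}/a_n| = (3n+1)·(3n+2)·(3n+3)/(n+1)³ · 5/3 → 45.
Hence the series converges for |x| < 1/(45) = 1/45, so the radius of convergence is 1/45.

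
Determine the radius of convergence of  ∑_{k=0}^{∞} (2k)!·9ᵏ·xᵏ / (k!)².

The ratio of consecutive coefficients is (2k+1)·(2k+2)/(k+1)² · 9 → 36.
Convergence for |x| · 36 < 1, i.e. |x| < 1/36. So R = 1/36.

R = 1/36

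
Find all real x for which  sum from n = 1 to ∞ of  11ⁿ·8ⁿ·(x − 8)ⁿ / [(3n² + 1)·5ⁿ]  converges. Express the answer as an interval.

Apply the ratio test: |a_{n+1}| / |a_n| = [(3n² + 1)/(3(n+1)² + 1)] · 11·8/5, which tends to 88/5 as n → ∞.
Thus R = 1/(88/5) = 5/88.
At x = 709/88: the terms are on the order of 1/n², so the series converges absolutely by comparison with the p-series (p = 2 > 1).
When x = 699/88, the terms are on the order of 1/n², so the series converges absolutely by comparison with the p-series (p = 2 > 1).

[699/88, 709/88]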